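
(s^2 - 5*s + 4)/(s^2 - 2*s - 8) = (s - 1)/(s + 2)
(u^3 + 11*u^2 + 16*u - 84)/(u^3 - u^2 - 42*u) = (u^2 + 5*u - 14)/(u*(u - 7))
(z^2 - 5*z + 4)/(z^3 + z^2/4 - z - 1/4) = 4*(z - 4)/(4*z^2 + 5*z + 1)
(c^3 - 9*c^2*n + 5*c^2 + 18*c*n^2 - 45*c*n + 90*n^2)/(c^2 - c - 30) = (c^2 - 9*c*n + 18*n^2)/(c - 6)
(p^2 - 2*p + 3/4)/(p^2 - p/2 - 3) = (-4*p^2 + 8*p - 3)/(2*(-2*p^2 + p + 6))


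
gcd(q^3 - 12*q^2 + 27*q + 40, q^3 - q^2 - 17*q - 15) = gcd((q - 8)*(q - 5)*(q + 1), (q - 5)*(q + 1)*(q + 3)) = q^2 - 4*q - 5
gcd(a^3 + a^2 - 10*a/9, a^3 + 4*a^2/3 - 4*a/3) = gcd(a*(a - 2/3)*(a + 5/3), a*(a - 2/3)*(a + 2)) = a^2 - 2*a/3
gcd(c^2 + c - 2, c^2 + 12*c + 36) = 1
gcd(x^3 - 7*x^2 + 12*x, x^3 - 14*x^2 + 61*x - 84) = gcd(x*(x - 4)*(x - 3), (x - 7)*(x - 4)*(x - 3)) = x^2 - 7*x + 12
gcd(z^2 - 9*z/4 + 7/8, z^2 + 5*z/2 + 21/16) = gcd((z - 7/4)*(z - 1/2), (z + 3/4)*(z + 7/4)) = 1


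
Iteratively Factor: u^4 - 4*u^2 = (u - 2)*(u^3 + 2*u^2) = (u - 2)*(u + 2)*(u^2) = u*(u - 2)*(u + 2)*(u)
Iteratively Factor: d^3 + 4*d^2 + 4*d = (d)*(d^2 + 4*d + 4) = d*(d + 2)*(d + 2)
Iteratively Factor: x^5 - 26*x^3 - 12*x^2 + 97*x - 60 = (x + 3)*(x^4 - 3*x^3 - 17*x^2 + 39*x - 20) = (x - 5)*(x + 3)*(x^3 + 2*x^2 - 7*x + 4) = (x - 5)*(x - 1)*(x + 3)*(x^2 + 3*x - 4) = (x - 5)*(x - 1)*(x + 3)*(x + 4)*(x - 1)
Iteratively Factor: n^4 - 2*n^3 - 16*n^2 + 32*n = (n - 4)*(n^3 + 2*n^2 - 8*n) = (n - 4)*(n + 4)*(n^2 - 2*n) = (n - 4)*(n - 2)*(n + 4)*(n)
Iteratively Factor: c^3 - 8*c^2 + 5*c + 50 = (c - 5)*(c^2 - 3*c - 10) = (c - 5)^2*(c + 2)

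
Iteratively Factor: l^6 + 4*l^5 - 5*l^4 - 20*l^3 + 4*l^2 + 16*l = (l)*(l^5 + 4*l^4 - 5*l^3 - 20*l^2 + 4*l + 16) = l*(l + 1)*(l^4 + 3*l^3 - 8*l^2 - 12*l + 16) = l*(l + 1)*(l + 2)*(l^3 + l^2 - 10*l + 8) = l*(l + 1)*(l + 2)*(l + 4)*(l^2 - 3*l + 2) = l*(l - 1)*(l + 1)*(l + 2)*(l + 4)*(l - 2)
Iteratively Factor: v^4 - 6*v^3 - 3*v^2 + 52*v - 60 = (v - 2)*(v^3 - 4*v^2 - 11*v + 30) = (v - 5)*(v - 2)*(v^2 + v - 6) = (v - 5)*(v - 2)^2*(v + 3)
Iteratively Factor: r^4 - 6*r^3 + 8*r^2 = (r)*(r^3 - 6*r^2 + 8*r) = r^2*(r^2 - 6*r + 8) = r^2*(r - 2)*(r - 4)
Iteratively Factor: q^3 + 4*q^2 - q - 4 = (q - 1)*(q^2 + 5*q + 4) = (q - 1)*(q + 1)*(q + 4)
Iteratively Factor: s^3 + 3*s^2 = (s + 3)*(s^2) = s*(s + 3)*(s)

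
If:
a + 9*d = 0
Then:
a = -9*d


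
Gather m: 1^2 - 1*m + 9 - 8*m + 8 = 18 - 9*m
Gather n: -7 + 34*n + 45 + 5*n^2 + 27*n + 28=5*n^2 + 61*n + 66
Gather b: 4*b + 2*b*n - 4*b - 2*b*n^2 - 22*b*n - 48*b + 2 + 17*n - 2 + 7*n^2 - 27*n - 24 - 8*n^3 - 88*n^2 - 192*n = b*(-2*n^2 - 20*n - 48) - 8*n^3 - 81*n^2 - 202*n - 24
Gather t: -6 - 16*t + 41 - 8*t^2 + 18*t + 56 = -8*t^2 + 2*t + 91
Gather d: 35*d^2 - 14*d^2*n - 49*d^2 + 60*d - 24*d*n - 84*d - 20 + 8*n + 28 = d^2*(-14*n - 14) + d*(-24*n - 24) + 8*n + 8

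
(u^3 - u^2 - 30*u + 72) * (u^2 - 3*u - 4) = u^5 - 4*u^4 - 31*u^3 + 166*u^2 - 96*u - 288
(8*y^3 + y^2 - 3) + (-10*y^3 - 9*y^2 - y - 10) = -2*y^3 - 8*y^2 - y - 13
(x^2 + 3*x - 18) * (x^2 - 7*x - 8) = x^4 - 4*x^3 - 47*x^2 + 102*x + 144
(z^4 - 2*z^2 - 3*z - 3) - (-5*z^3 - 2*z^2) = z^4 + 5*z^3 - 3*z - 3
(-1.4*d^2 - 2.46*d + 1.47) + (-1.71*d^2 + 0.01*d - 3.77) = -3.11*d^2 - 2.45*d - 2.3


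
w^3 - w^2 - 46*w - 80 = (w - 8)*(w + 2)*(w + 5)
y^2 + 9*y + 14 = (y + 2)*(y + 7)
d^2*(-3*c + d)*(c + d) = -3*c^2*d^2 - 2*c*d^3 + d^4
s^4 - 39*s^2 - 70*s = s*(s - 7)*(s + 2)*(s + 5)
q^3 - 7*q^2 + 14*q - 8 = (q - 4)*(q - 2)*(q - 1)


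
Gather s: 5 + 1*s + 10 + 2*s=3*s + 15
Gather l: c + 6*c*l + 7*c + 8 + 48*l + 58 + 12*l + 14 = 8*c + l*(6*c + 60) + 80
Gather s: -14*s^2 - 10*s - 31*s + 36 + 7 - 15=-14*s^2 - 41*s + 28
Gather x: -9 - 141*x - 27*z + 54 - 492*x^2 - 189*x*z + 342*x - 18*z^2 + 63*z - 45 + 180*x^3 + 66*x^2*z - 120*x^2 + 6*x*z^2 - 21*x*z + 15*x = 180*x^3 + x^2*(66*z - 612) + x*(6*z^2 - 210*z + 216) - 18*z^2 + 36*z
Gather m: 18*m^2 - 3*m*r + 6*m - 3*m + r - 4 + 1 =18*m^2 + m*(3 - 3*r) + r - 3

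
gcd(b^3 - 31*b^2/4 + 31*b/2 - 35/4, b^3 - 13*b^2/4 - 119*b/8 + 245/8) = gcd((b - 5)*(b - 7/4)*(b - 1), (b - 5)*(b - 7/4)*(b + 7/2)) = b^2 - 27*b/4 + 35/4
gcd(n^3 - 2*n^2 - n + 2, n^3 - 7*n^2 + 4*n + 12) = n^2 - n - 2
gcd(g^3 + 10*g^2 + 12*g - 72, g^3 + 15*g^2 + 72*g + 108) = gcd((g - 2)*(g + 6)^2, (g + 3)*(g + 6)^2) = g^2 + 12*g + 36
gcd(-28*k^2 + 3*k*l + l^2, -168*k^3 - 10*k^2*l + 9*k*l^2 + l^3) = 28*k^2 - 3*k*l - l^2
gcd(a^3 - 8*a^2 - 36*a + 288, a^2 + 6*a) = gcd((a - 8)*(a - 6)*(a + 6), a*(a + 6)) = a + 6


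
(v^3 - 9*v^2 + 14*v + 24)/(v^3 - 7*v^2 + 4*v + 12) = (v - 4)/(v - 2)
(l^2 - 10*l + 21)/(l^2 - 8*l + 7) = (l - 3)/(l - 1)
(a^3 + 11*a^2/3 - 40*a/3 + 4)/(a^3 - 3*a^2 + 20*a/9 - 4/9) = 3*(a + 6)/(3*a - 2)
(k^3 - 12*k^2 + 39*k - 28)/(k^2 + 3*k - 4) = (k^2 - 11*k + 28)/(k + 4)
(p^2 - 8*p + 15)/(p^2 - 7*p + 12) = (p - 5)/(p - 4)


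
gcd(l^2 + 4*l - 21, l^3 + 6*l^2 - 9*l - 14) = l + 7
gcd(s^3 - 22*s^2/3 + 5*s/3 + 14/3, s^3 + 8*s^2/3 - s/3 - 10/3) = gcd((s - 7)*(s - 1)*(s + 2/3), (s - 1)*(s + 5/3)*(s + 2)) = s - 1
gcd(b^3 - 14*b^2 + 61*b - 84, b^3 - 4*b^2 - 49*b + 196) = b^2 - 11*b + 28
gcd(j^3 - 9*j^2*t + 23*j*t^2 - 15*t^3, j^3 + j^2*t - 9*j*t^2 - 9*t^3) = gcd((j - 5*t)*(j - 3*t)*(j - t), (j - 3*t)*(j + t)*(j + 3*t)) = -j + 3*t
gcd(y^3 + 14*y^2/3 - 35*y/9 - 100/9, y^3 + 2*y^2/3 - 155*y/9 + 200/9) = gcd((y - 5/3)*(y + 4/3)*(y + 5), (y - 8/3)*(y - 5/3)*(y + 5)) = y^2 + 10*y/3 - 25/3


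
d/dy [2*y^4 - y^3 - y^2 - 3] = y*(8*y^2 - 3*y - 2)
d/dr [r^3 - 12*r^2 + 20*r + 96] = 3*r^2 - 24*r + 20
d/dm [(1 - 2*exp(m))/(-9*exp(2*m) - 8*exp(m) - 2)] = (-18*exp(2*m) + 18*exp(m) + 12)*exp(m)/(81*exp(4*m) + 144*exp(3*m) + 100*exp(2*m) + 32*exp(m) + 4)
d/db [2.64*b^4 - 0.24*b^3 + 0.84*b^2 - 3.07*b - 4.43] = 10.56*b^3 - 0.72*b^2 + 1.68*b - 3.07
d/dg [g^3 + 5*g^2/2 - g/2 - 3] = 3*g^2 + 5*g - 1/2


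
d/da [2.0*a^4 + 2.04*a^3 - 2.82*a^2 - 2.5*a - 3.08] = 8.0*a^3 + 6.12*a^2 - 5.64*a - 2.5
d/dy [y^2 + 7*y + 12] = 2*y + 7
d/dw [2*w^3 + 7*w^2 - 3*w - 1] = 6*w^2 + 14*w - 3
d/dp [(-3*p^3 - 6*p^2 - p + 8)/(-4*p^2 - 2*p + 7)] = (12*p^4 + 12*p^3 - 55*p^2 - 20*p + 9)/(16*p^4 + 16*p^3 - 52*p^2 - 28*p + 49)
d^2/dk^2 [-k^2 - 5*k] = -2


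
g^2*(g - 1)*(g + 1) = g^4 - g^2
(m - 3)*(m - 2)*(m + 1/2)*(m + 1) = m^4 - 7*m^3/2 - m^2 + 13*m/2 + 3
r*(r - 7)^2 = r^3 - 14*r^2 + 49*r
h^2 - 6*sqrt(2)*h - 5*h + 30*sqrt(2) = (h - 5)*(h - 6*sqrt(2))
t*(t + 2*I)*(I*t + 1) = I*t^3 - t^2 + 2*I*t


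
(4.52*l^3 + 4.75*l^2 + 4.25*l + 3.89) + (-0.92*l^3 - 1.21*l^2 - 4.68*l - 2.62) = 3.6*l^3 + 3.54*l^2 - 0.43*l + 1.27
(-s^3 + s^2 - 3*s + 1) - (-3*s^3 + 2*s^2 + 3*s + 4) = 2*s^3 - s^2 - 6*s - 3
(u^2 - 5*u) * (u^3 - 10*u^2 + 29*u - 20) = u^5 - 15*u^4 + 79*u^3 - 165*u^2 + 100*u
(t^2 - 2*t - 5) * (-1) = -t^2 + 2*t + 5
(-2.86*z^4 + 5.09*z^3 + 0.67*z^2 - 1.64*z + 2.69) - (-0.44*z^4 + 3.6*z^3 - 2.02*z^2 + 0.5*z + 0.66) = -2.42*z^4 + 1.49*z^3 + 2.69*z^2 - 2.14*z + 2.03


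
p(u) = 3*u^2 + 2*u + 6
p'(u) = 6*u + 2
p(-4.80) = 65.52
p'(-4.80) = -26.80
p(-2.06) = 14.61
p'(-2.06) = -10.36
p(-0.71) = 6.09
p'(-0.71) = -2.26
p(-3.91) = 44.04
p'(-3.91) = -21.46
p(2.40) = 28.08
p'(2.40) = 16.40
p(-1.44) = 9.34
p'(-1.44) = -6.64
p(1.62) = 17.11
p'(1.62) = 11.72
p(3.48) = 49.29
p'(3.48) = 22.88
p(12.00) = 462.00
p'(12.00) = 74.00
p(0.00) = 6.00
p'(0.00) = 2.00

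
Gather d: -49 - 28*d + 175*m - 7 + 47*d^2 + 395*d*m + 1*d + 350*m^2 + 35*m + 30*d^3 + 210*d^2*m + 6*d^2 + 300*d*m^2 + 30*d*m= 30*d^3 + d^2*(210*m + 53) + d*(300*m^2 + 425*m - 27) + 350*m^2 + 210*m - 56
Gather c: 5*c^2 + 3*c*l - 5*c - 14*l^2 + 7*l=5*c^2 + c*(3*l - 5) - 14*l^2 + 7*l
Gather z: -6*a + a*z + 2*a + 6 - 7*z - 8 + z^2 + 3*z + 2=-4*a + z^2 + z*(a - 4)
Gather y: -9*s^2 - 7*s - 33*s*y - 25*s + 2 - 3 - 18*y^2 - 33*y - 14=-9*s^2 - 32*s - 18*y^2 + y*(-33*s - 33) - 15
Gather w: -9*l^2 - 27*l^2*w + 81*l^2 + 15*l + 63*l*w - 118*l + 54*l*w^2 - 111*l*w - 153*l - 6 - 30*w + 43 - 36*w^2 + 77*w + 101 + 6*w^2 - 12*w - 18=72*l^2 - 256*l + w^2*(54*l - 30) + w*(-27*l^2 - 48*l + 35) + 120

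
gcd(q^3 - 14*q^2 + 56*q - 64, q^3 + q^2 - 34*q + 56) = q^2 - 6*q + 8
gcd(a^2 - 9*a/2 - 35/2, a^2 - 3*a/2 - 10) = a + 5/2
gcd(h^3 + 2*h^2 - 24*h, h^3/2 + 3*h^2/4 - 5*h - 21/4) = 1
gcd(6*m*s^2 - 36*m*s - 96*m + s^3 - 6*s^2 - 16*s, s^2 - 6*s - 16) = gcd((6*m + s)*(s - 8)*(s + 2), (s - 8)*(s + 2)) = s^2 - 6*s - 16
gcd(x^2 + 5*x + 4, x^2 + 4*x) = x + 4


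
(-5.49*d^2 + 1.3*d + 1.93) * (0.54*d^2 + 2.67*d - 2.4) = -2.9646*d^4 - 13.9563*d^3 + 17.6892*d^2 + 2.0331*d - 4.632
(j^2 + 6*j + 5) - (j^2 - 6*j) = 12*j + 5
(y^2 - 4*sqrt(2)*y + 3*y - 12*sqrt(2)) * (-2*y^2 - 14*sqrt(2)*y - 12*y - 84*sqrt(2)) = -2*y^4 - 18*y^3 - 6*sqrt(2)*y^3 - 54*sqrt(2)*y^2 + 76*y^2 - 108*sqrt(2)*y + 1008*y + 2016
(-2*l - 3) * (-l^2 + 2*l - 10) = 2*l^3 - l^2 + 14*l + 30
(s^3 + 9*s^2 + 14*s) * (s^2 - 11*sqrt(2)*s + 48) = s^5 - 11*sqrt(2)*s^4 + 9*s^4 - 99*sqrt(2)*s^3 + 62*s^3 - 154*sqrt(2)*s^2 + 432*s^2 + 672*s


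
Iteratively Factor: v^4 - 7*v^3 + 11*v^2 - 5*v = (v)*(v^3 - 7*v^2 + 11*v - 5) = v*(v - 1)*(v^2 - 6*v + 5) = v*(v - 5)*(v - 1)*(v - 1)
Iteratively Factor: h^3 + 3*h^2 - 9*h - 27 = (h + 3)*(h^2 - 9) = (h - 3)*(h + 3)*(h + 3)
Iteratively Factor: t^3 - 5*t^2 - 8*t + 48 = (t - 4)*(t^2 - t - 12) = (t - 4)*(t + 3)*(t - 4)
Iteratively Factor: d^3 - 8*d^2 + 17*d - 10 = (d - 2)*(d^2 - 6*d + 5) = (d - 5)*(d - 2)*(d - 1)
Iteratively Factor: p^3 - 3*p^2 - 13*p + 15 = (p - 5)*(p^2 + 2*p - 3) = (p - 5)*(p - 1)*(p + 3)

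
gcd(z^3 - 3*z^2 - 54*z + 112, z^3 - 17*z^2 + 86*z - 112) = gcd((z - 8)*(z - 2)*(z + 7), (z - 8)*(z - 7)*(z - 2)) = z^2 - 10*z + 16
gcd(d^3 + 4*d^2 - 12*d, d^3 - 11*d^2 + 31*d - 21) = 1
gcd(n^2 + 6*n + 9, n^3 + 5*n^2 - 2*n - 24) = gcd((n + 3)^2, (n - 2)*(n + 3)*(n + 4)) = n + 3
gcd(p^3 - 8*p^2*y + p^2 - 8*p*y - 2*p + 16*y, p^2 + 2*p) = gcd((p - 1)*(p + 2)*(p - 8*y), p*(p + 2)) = p + 2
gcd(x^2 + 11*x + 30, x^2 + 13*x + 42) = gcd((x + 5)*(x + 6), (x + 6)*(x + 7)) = x + 6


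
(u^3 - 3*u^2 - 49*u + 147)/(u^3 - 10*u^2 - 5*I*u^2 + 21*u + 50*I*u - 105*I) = (u + 7)/(u - 5*I)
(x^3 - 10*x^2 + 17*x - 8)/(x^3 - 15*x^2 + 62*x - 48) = (x - 1)/(x - 6)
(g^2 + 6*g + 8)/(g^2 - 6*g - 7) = (g^2 + 6*g + 8)/(g^2 - 6*g - 7)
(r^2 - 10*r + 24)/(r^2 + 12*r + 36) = (r^2 - 10*r + 24)/(r^2 + 12*r + 36)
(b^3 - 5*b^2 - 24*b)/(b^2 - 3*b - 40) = b*(b + 3)/(b + 5)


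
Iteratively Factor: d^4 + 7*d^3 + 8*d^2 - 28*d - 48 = (d + 4)*(d^3 + 3*d^2 - 4*d - 12) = (d + 2)*(d + 4)*(d^2 + d - 6) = (d + 2)*(d + 3)*(d + 4)*(d - 2)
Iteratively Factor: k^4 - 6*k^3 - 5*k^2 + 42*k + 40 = (k + 1)*(k^3 - 7*k^2 + 2*k + 40) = (k + 1)*(k + 2)*(k^2 - 9*k + 20) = (k - 5)*(k + 1)*(k + 2)*(k - 4)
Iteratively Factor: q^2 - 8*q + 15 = (q - 3)*(q - 5)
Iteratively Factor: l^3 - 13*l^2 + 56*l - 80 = (l - 4)*(l^2 - 9*l + 20) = (l - 5)*(l - 4)*(l - 4)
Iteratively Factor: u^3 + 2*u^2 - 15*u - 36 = (u + 3)*(u^2 - u - 12) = (u - 4)*(u + 3)*(u + 3)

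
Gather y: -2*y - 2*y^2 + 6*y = -2*y^2 + 4*y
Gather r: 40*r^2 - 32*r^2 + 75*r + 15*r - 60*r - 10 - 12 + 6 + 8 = 8*r^2 + 30*r - 8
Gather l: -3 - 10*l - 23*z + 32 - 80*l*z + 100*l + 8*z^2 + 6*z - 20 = l*(90 - 80*z) + 8*z^2 - 17*z + 9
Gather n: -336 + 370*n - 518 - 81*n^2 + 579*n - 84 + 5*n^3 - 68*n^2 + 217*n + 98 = 5*n^3 - 149*n^2 + 1166*n - 840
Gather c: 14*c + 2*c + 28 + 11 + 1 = 16*c + 40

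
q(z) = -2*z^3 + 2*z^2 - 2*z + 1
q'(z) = -6*z^2 + 4*z - 2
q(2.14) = -13.72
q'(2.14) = -20.92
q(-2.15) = 34.42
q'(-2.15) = -38.34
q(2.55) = -24.26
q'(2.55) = -30.82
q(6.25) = -421.66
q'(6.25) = -211.38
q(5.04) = -214.32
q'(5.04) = -134.25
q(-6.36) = 609.14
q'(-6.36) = -270.14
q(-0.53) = 2.92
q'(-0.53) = -5.81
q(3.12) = -46.51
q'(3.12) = -47.93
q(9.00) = -1313.00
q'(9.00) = -452.00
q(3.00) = -41.00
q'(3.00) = -44.00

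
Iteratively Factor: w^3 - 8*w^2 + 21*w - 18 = (w - 2)*(w^2 - 6*w + 9) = (w - 3)*(w - 2)*(w - 3)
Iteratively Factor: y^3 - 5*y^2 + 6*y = (y - 2)*(y^2 - 3*y) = y*(y - 2)*(y - 3)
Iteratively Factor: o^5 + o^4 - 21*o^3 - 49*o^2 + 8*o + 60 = (o - 5)*(o^4 + 6*o^3 + 9*o^2 - 4*o - 12) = (o - 5)*(o - 1)*(o^3 + 7*o^2 + 16*o + 12) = (o - 5)*(o - 1)*(o + 2)*(o^2 + 5*o + 6) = (o - 5)*(o - 1)*(o + 2)*(o + 3)*(o + 2)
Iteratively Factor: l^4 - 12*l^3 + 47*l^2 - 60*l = (l - 4)*(l^3 - 8*l^2 + 15*l) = l*(l - 4)*(l^2 - 8*l + 15) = l*(l - 4)*(l - 3)*(l - 5)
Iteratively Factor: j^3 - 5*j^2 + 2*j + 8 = (j - 4)*(j^2 - j - 2) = (j - 4)*(j + 1)*(j - 2)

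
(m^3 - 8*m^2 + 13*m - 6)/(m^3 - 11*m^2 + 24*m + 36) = (m^2 - 2*m + 1)/(m^2 - 5*m - 6)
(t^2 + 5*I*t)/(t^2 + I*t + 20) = t/(t - 4*I)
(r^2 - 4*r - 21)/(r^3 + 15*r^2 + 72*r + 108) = (r - 7)/(r^2 + 12*r + 36)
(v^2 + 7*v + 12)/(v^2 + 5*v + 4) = (v + 3)/(v + 1)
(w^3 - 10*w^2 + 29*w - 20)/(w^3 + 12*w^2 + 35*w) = (w^3 - 10*w^2 + 29*w - 20)/(w*(w^2 + 12*w + 35))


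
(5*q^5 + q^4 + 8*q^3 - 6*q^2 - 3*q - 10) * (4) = 20*q^5 + 4*q^4 + 32*q^3 - 24*q^2 - 12*q - 40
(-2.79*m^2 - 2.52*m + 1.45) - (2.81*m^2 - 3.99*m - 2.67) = -5.6*m^2 + 1.47*m + 4.12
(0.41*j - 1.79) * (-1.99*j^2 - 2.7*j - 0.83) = -0.8159*j^3 + 2.4551*j^2 + 4.4927*j + 1.4857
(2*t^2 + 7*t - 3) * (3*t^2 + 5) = 6*t^4 + 21*t^3 + t^2 + 35*t - 15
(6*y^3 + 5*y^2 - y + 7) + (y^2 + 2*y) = 6*y^3 + 6*y^2 + y + 7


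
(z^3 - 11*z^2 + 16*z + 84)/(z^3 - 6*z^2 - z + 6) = (z^2 - 5*z - 14)/(z^2 - 1)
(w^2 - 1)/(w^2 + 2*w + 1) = (w - 1)/(w + 1)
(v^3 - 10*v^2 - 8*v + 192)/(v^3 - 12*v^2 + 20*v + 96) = (v + 4)/(v + 2)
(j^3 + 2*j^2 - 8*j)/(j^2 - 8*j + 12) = j*(j + 4)/(j - 6)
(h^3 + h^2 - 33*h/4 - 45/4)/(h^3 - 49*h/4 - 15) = (h - 3)/(h - 4)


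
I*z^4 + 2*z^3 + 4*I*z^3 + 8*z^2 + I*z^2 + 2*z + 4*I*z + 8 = (z + 4)*(z - 2*I)*(z + I)*(I*z + 1)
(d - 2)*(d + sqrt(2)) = d^2 - 2*d + sqrt(2)*d - 2*sqrt(2)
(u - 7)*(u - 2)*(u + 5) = u^3 - 4*u^2 - 31*u + 70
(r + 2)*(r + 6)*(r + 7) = r^3 + 15*r^2 + 68*r + 84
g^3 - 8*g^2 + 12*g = g*(g - 6)*(g - 2)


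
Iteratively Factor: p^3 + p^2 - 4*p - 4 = (p - 2)*(p^2 + 3*p + 2) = (p - 2)*(p + 2)*(p + 1)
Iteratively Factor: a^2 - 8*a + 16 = (a - 4)*(a - 4)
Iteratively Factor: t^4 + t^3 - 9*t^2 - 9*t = (t + 1)*(t^3 - 9*t) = (t - 3)*(t + 1)*(t^2 + 3*t) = t*(t - 3)*(t + 1)*(t + 3)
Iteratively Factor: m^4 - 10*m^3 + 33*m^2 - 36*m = (m)*(m^3 - 10*m^2 + 33*m - 36) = m*(m - 4)*(m^2 - 6*m + 9) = m*(m - 4)*(m - 3)*(m - 3)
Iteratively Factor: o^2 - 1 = (o - 1)*(o + 1)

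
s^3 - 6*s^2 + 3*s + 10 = (s - 5)*(s - 2)*(s + 1)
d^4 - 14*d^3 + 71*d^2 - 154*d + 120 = (d - 5)*(d - 4)*(d - 3)*(d - 2)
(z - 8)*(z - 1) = z^2 - 9*z + 8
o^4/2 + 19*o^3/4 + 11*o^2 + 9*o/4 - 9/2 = (o/2 + 1/2)*(o - 1/2)*(o + 3)*(o + 6)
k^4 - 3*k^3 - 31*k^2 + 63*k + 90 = (k - 6)*(k - 3)*(k + 1)*(k + 5)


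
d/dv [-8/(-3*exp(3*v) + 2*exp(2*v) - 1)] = (32 - 72*exp(v))*exp(2*v)/(3*exp(3*v) - 2*exp(2*v) + 1)^2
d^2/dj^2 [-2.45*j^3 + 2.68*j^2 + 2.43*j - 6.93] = 5.36 - 14.7*j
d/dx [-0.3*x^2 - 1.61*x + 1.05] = -0.6*x - 1.61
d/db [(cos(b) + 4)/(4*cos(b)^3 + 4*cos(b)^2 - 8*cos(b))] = (19*cos(b) + 13*cos(2*b) + cos(3*b) - 3)*sin(b)/(8*(cos(b)^2 + cos(b) - 2)^2*cos(b)^2)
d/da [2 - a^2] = -2*a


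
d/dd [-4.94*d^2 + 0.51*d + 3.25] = 0.51 - 9.88*d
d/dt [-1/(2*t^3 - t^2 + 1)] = 2*t*(3*t - 1)/(2*t^3 - t^2 + 1)^2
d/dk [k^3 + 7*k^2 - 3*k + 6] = 3*k^2 + 14*k - 3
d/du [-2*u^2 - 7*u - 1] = -4*u - 7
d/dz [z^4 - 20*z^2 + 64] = 4*z*(z^2 - 10)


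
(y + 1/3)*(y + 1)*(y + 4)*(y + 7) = y^4 + 37*y^3/3 + 43*y^2 + 41*y + 28/3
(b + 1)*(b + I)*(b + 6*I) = b^3 + b^2 + 7*I*b^2 - 6*b + 7*I*b - 6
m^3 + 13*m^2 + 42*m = m*(m + 6)*(m + 7)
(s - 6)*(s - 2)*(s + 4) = s^3 - 4*s^2 - 20*s + 48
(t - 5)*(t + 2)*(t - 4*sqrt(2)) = t^3 - 4*sqrt(2)*t^2 - 3*t^2 - 10*t + 12*sqrt(2)*t + 40*sqrt(2)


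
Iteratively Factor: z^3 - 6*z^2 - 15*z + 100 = (z - 5)*(z^2 - z - 20) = (z - 5)*(z + 4)*(z - 5)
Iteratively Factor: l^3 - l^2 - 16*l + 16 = (l - 4)*(l^2 + 3*l - 4) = (l - 4)*(l + 4)*(l - 1)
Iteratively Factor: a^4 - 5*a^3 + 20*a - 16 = (a - 4)*(a^3 - a^2 - 4*a + 4) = (a - 4)*(a - 2)*(a^2 + a - 2) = (a - 4)*(a - 2)*(a + 2)*(a - 1)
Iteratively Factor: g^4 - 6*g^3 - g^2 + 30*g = (g - 3)*(g^3 - 3*g^2 - 10*g) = (g - 5)*(g - 3)*(g^2 + 2*g) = g*(g - 5)*(g - 3)*(g + 2)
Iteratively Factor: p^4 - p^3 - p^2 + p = (p - 1)*(p^3 - p) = (p - 1)*(p + 1)*(p^2 - p) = p*(p - 1)*(p + 1)*(p - 1)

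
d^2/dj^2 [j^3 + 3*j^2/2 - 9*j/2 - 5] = 6*j + 3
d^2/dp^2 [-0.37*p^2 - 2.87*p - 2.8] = -0.740000000000000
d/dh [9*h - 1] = 9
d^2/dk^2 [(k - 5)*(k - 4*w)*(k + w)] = 6*k - 6*w - 10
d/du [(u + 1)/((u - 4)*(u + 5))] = (-u^2 - 2*u - 21)/(u^4 + 2*u^3 - 39*u^2 - 40*u + 400)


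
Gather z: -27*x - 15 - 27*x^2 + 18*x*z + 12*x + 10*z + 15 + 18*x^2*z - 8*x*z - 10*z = -27*x^2 - 15*x + z*(18*x^2 + 10*x)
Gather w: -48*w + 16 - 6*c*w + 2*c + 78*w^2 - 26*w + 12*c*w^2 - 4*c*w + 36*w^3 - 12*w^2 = 2*c + 36*w^3 + w^2*(12*c + 66) + w*(-10*c - 74) + 16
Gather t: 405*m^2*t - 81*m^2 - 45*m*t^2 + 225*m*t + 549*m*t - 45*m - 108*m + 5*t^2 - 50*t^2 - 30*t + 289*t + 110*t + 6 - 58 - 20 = -81*m^2 - 153*m + t^2*(-45*m - 45) + t*(405*m^2 + 774*m + 369) - 72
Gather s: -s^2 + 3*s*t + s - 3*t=-s^2 + s*(3*t + 1) - 3*t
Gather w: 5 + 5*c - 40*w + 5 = 5*c - 40*w + 10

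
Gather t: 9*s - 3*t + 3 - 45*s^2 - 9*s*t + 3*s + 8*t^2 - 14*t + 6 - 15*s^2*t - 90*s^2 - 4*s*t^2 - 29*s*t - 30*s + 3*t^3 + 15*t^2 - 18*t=-135*s^2 - 18*s + 3*t^3 + t^2*(23 - 4*s) + t*(-15*s^2 - 38*s - 35) + 9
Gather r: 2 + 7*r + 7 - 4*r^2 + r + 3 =-4*r^2 + 8*r + 12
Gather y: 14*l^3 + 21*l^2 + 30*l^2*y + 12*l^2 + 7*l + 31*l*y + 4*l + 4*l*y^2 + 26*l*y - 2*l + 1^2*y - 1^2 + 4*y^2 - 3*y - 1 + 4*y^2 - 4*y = 14*l^3 + 33*l^2 + 9*l + y^2*(4*l + 8) + y*(30*l^2 + 57*l - 6) - 2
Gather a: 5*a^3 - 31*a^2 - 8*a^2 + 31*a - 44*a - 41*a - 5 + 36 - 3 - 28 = 5*a^3 - 39*a^2 - 54*a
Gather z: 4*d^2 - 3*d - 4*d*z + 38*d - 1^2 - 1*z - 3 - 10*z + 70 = 4*d^2 + 35*d + z*(-4*d - 11) + 66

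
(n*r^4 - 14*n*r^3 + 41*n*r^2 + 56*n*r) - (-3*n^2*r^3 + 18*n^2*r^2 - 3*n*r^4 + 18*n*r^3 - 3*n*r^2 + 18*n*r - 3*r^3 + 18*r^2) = 3*n^2*r^3 - 18*n^2*r^2 + 4*n*r^4 - 32*n*r^3 + 44*n*r^2 + 38*n*r + 3*r^3 - 18*r^2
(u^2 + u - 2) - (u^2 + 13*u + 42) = -12*u - 44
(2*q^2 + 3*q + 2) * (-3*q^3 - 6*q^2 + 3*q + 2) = -6*q^5 - 21*q^4 - 18*q^3 + q^2 + 12*q + 4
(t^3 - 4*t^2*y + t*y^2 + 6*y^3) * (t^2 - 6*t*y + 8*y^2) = t^5 - 10*t^4*y + 33*t^3*y^2 - 32*t^2*y^3 - 28*t*y^4 + 48*y^5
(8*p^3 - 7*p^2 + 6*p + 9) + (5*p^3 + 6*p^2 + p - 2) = 13*p^3 - p^2 + 7*p + 7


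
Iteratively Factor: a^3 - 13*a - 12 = (a - 4)*(a^2 + 4*a + 3) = (a - 4)*(a + 1)*(a + 3)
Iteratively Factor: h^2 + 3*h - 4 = (h + 4)*(h - 1)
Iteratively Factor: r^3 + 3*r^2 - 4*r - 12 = (r + 3)*(r^2 - 4) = (r + 2)*(r + 3)*(r - 2)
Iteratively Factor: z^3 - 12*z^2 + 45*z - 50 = (z - 2)*(z^2 - 10*z + 25) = (z - 5)*(z - 2)*(z - 5)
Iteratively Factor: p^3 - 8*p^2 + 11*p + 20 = (p - 4)*(p^2 - 4*p - 5) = (p - 5)*(p - 4)*(p + 1)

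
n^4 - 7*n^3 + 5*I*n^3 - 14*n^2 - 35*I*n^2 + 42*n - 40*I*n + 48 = (n - 8)*(n + 1)*(n + 2*I)*(n + 3*I)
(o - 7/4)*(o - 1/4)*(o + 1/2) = o^3 - 3*o^2/2 - 9*o/16 + 7/32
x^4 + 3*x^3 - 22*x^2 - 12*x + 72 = (x - 3)*(x - 2)*(x + 2)*(x + 6)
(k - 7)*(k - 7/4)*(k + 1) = k^3 - 31*k^2/4 + 7*k/2 + 49/4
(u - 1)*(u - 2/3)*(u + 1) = u^3 - 2*u^2/3 - u + 2/3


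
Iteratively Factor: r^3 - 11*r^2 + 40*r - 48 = (r - 4)*(r^2 - 7*r + 12) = (r - 4)^2*(r - 3)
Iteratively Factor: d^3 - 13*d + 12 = (d + 4)*(d^2 - 4*d + 3) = (d - 1)*(d + 4)*(d - 3)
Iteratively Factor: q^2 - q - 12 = (q + 3)*(q - 4)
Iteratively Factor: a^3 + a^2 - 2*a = (a - 1)*(a^2 + 2*a) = a*(a - 1)*(a + 2)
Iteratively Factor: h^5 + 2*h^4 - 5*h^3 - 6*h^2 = (h)*(h^4 + 2*h^3 - 5*h^2 - 6*h) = h^2*(h^3 + 2*h^2 - 5*h - 6) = h^2*(h + 1)*(h^2 + h - 6) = h^2*(h - 2)*(h + 1)*(h + 3)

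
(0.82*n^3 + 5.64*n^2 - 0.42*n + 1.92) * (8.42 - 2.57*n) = -2.1074*n^4 - 7.5904*n^3 + 48.5682*n^2 - 8.4708*n + 16.1664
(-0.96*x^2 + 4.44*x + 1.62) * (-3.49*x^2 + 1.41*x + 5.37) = 3.3504*x^4 - 16.8492*x^3 - 4.5486*x^2 + 26.127*x + 8.6994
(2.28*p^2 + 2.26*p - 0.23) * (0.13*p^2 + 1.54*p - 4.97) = 0.2964*p^4 + 3.805*p^3 - 7.8811*p^2 - 11.5864*p + 1.1431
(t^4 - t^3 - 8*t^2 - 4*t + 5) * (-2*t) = -2*t^5 + 2*t^4 + 16*t^3 + 8*t^2 - 10*t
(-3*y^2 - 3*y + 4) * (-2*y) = 6*y^3 + 6*y^2 - 8*y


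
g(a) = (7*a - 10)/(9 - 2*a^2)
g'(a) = 4*a*(7*a - 10)/(9 - 2*a^2)^2 + 7/(9 - 2*a^2)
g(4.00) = -0.78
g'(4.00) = 0.24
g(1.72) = 0.66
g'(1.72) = 3.75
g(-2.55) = 6.95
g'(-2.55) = 15.96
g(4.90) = -0.62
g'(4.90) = 0.13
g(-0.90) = -2.21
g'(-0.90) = 2.03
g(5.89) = -0.52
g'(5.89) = 0.09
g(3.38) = -0.99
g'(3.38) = 0.46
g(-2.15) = 102.24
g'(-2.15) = 3560.43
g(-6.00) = 0.83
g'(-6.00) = 0.20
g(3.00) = -1.22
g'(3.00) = 0.85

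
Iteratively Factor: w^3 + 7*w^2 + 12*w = (w + 3)*(w^2 + 4*w) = (w + 3)*(w + 4)*(w)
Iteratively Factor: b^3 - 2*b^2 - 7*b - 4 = (b - 4)*(b^2 + 2*b + 1) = (b - 4)*(b + 1)*(b + 1)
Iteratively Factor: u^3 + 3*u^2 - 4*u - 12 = (u - 2)*(u^2 + 5*u + 6) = (u - 2)*(u + 3)*(u + 2)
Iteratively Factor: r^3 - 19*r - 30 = (r - 5)*(r^2 + 5*r + 6) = (r - 5)*(r + 2)*(r + 3)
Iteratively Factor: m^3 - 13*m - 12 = (m + 3)*(m^2 - 3*m - 4) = (m - 4)*(m + 3)*(m + 1)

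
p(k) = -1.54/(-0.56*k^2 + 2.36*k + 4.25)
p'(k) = -1.54*(1.12*k - 2.36)/(-0.56*k^2 + 2.36*k + 4.25)^2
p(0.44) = -0.30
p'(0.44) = 0.11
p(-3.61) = 0.13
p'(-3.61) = 0.07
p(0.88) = -0.26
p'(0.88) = 0.06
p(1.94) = -0.23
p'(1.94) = 0.01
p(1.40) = -0.24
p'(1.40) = 0.03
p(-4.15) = 0.10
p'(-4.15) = 0.05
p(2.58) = -0.23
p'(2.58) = -0.02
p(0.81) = -0.27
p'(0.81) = 0.07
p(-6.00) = 0.05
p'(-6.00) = 0.02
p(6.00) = 0.88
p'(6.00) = -2.19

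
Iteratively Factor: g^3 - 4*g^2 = (g - 4)*(g^2) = g*(g - 4)*(g)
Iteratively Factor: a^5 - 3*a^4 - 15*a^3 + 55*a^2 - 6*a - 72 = (a - 3)*(a^4 - 15*a^2 + 10*a + 24) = (a - 3)*(a - 2)*(a^3 + 2*a^2 - 11*a - 12) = (a - 3)*(a - 2)*(a + 4)*(a^2 - 2*a - 3) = (a - 3)^2*(a - 2)*(a + 4)*(a + 1)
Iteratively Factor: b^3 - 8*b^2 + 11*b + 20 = (b - 5)*(b^2 - 3*b - 4) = (b - 5)*(b + 1)*(b - 4)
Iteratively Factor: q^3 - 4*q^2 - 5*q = (q - 5)*(q^2 + q) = q*(q - 5)*(q + 1)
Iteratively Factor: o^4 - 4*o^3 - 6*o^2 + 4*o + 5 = (o - 5)*(o^3 + o^2 - o - 1) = (o - 5)*(o - 1)*(o^2 + 2*o + 1) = (o - 5)*(o - 1)*(o + 1)*(o + 1)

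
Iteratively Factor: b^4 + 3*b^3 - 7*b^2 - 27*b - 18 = (b + 2)*(b^3 + b^2 - 9*b - 9) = (b + 1)*(b + 2)*(b^2 - 9) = (b - 3)*(b + 1)*(b + 2)*(b + 3)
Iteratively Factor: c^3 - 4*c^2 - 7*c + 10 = (c - 5)*(c^2 + c - 2) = (c - 5)*(c - 1)*(c + 2)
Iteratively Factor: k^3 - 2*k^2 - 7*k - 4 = (k + 1)*(k^2 - 3*k - 4) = (k - 4)*(k + 1)*(k + 1)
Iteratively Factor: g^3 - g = (g + 1)*(g^2 - g) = g*(g + 1)*(g - 1)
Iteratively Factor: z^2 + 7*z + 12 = (z + 4)*(z + 3)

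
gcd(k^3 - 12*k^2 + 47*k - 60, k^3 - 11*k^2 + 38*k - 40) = k^2 - 9*k + 20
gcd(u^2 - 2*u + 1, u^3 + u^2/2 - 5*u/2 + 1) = u - 1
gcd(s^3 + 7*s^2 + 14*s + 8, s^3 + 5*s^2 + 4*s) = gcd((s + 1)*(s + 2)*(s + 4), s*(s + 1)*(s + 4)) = s^2 + 5*s + 4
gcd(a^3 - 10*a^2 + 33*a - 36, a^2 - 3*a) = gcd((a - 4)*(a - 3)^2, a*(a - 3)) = a - 3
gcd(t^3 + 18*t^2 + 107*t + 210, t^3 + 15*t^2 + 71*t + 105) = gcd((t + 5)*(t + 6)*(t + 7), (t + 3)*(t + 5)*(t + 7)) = t^2 + 12*t + 35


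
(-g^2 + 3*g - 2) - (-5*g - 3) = -g^2 + 8*g + 1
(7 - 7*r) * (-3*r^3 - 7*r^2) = 21*r^4 + 28*r^3 - 49*r^2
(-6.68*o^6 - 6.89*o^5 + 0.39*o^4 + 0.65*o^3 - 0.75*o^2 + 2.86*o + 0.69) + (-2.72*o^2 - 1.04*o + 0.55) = -6.68*o^6 - 6.89*o^5 + 0.39*o^4 + 0.65*o^3 - 3.47*o^2 + 1.82*o + 1.24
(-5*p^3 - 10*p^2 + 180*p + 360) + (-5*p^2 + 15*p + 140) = -5*p^3 - 15*p^2 + 195*p + 500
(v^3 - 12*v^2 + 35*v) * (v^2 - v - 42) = v^5 - 13*v^4 + 5*v^3 + 469*v^2 - 1470*v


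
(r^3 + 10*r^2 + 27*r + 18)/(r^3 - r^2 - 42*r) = (r^2 + 4*r + 3)/(r*(r - 7))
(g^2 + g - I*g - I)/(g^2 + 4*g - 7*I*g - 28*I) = (g^2 + g*(1 - I) - I)/(g^2 + g*(4 - 7*I) - 28*I)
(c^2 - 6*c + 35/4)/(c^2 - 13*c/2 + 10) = (c - 7/2)/(c - 4)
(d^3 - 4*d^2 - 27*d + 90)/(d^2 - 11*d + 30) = (d^2 + 2*d - 15)/(d - 5)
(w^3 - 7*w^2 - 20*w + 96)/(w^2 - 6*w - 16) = (w^2 + w - 12)/(w + 2)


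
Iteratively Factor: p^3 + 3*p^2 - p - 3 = (p + 1)*(p^2 + 2*p - 3) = (p - 1)*(p + 1)*(p + 3)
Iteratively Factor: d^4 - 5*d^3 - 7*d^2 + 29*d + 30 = (d - 5)*(d^3 - 7*d - 6) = (d - 5)*(d - 3)*(d^2 + 3*d + 2) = (d - 5)*(d - 3)*(d + 2)*(d + 1)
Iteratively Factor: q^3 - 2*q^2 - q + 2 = (q - 1)*(q^2 - q - 2) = (q - 2)*(q - 1)*(q + 1)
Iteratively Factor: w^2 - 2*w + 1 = (w - 1)*(w - 1)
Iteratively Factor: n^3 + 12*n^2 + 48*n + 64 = (n + 4)*(n^2 + 8*n + 16) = (n + 4)^2*(n + 4)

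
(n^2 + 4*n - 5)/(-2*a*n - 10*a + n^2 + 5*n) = (1 - n)/(2*a - n)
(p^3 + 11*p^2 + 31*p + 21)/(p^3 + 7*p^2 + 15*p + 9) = (p + 7)/(p + 3)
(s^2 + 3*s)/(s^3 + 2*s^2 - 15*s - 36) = s/(s^2 - s - 12)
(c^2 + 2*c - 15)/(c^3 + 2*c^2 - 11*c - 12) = (c + 5)/(c^2 + 5*c + 4)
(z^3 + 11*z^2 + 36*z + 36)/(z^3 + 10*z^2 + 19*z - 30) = (z^2 + 5*z + 6)/(z^2 + 4*z - 5)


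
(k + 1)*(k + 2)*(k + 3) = k^3 + 6*k^2 + 11*k + 6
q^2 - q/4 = q*(q - 1/4)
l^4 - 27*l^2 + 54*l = l*(l - 3)^2*(l + 6)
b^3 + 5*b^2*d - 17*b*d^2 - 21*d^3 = (b - 3*d)*(b + d)*(b + 7*d)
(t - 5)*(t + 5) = t^2 - 25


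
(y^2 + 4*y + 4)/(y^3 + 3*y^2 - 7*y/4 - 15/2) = 4*(y + 2)/(4*y^2 + 4*y - 15)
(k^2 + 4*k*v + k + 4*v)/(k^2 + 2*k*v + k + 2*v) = (k + 4*v)/(k + 2*v)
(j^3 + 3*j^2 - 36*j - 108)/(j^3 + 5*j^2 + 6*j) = (j^2 - 36)/(j*(j + 2))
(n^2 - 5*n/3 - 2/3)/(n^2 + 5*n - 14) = (n + 1/3)/(n + 7)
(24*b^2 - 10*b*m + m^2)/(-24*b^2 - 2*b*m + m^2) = (-4*b + m)/(4*b + m)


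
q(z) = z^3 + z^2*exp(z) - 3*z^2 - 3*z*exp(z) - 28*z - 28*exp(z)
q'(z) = z^2*exp(z) + 3*z^2 - z*exp(z) - 6*z - 31*exp(z) - 28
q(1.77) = -230.58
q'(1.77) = -203.22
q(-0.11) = -21.73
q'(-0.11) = -54.97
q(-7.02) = -297.19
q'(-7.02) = 161.98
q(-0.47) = -4.09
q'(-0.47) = -43.46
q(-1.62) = 29.18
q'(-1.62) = -15.70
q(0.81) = -91.05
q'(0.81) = -100.92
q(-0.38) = -8.12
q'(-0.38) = -46.13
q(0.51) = -63.67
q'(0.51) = -82.32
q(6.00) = -4094.29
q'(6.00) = -359.43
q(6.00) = -4094.29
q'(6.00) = -359.43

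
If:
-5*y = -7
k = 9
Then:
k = 9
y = 7/5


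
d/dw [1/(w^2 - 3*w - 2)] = (3 - 2*w)/(-w^2 + 3*w + 2)^2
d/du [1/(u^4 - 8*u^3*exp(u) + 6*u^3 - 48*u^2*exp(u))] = 2*(4*u^2*exp(u) - 2*u^2 + 36*u*exp(u) - 9*u + 48*exp(u))/(u^3*(u^2 - 8*u*exp(u) + 6*u - 48*exp(u))^2)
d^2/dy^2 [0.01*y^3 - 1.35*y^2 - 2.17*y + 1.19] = 0.06*y - 2.7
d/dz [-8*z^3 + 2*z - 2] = 2 - 24*z^2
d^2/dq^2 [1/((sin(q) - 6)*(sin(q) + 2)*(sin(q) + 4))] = (-9*sin(q)^6 + 68*sin(q)^4 - 432*sin(q)^3 - 952*sin(q)^2 + 1632*sin(q) + 1568)/((sin(q) - 6)^3*(sin(q) + 2)^3*(sin(q) + 4)^3)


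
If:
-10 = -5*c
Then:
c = 2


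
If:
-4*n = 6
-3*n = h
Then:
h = 9/2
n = -3/2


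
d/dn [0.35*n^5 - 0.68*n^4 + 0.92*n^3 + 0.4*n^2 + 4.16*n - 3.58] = 1.75*n^4 - 2.72*n^3 + 2.76*n^2 + 0.8*n + 4.16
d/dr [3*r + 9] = 3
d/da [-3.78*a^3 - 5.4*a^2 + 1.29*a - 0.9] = -11.34*a^2 - 10.8*a + 1.29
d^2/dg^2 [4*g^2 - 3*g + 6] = 8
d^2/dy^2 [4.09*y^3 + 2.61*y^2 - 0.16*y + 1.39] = 24.54*y + 5.22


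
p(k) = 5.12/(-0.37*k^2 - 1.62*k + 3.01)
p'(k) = 5.12*(0.74*k + 1.62)/(-0.37*k^2 - 1.62*k + 3.01)^2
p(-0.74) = 1.28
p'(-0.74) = 0.34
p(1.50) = -20.28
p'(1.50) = 219.23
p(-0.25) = 1.51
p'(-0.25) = 0.64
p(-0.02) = 1.68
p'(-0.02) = 0.89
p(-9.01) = -0.41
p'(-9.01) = -0.17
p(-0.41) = 1.42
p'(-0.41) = 0.52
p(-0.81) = 1.26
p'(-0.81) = 0.31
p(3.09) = -0.93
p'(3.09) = 0.65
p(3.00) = -0.99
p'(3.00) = 0.73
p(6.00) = -0.26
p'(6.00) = 0.08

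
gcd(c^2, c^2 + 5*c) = c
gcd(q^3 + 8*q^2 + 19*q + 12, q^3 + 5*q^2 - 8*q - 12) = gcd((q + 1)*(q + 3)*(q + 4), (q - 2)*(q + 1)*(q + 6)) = q + 1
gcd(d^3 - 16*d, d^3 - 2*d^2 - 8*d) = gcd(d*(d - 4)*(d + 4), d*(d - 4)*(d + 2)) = d^2 - 4*d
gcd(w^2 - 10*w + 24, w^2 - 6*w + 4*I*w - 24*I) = w - 6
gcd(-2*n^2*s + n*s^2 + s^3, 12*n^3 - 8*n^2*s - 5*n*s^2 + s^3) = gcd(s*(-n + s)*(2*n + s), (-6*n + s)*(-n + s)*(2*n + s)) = -2*n^2 + n*s + s^2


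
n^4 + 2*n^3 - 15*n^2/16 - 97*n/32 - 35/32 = (n - 5/4)*(n + 1/2)*(n + 1)*(n + 7/4)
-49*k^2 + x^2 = (-7*k + x)*(7*k + x)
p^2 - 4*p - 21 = (p - 7)*(p + 3)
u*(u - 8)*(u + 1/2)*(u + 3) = u^4 - 9*u^3/2 - 53*u^2/2 - 12*u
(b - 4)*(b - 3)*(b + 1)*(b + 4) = b^4 - 2*b^3 - 19*b^2 + 32*b + 48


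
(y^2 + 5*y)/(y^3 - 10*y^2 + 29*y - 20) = y*(y + 5)/(y^3 - 10*y^2 + 29*y - 20)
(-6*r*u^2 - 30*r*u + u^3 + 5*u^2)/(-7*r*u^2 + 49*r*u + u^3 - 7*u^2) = (6*r*u + 30*r - u^2 - 5*u)/(7*r*u - 49*r - u^2 + 7*u)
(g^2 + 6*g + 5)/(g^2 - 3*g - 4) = (g + 5)/(g - 4)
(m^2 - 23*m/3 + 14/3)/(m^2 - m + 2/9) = 3*(m - 7)/(3*m - 1)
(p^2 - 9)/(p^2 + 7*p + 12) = (p - 3)/(p + 4)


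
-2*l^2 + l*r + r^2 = (-l + r)*(2*l + r)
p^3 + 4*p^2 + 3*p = p*(p + 1)*(p + 3)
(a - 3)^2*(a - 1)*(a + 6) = a^4 - a^3 - 27*a^2 + 81*a - 54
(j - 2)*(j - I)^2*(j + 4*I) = j^4 - 2*j^3 + 2*I*j^3 + 7*j^2 - 4*I*j^2 - 14*j - 4*I*j + 8*I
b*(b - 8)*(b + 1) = b^3 - 7*b^2 - 8*b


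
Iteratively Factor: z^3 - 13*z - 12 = (z - 4)*(z^2 + 4*z + 3) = (z - 4)*(z + 1)*(z + 3)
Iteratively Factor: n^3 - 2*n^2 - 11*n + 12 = (n - 1)*(n^2 - n - 12) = (n - 4)*(n - 1)*(n + 3)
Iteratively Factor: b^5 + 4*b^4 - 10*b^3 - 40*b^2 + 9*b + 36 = (b + 1)*(b^4 + 3*b^3 - 13*b^2 - 27*b + 36) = (b + 1)*(b + 4)*(b^3 - b^2 - 9*b + 9) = (b + 1)*(b + 3)*(b + 4)*(b^2 - 4*b + 3) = (b - 1)*(b + 1)*(b + 3)*(b + 4)*(b - 3)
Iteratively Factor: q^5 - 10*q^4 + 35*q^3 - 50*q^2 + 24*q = (q - 3)*(q^4 - 7*q^3 + 14*q^2 - 8*q) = (q - 3)*(q - 2)*(q^3 - 5*q^2 + 4*q) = (q - 4)*(q - 3)*(q - 2)*(q^2 - q) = q*(q - 4)*(q - 3)*(q - 2)*(q - 1)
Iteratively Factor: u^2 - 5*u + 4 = (u - 4)*(u - 1)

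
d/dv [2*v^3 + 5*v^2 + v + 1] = 6*v^2 + 10*v + 1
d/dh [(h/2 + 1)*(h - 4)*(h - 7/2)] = 3*h^2/2 - 11*h/2 - 1/2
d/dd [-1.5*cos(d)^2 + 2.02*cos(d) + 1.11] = (3.0*cos(d) - 2.02)*sin(d)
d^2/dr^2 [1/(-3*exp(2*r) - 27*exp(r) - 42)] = (-2*(2*exp(r) + 9)^2*exp(r) + (4*exp(r) + 9)*(exp(2*r) + 9*exp(r) + 14))*exp(r)/(3*(exp(2*r) + 9*exp(r) + 14)^3)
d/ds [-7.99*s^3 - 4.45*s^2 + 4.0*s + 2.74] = -23.97*s^2 - 8.9*s + 4.0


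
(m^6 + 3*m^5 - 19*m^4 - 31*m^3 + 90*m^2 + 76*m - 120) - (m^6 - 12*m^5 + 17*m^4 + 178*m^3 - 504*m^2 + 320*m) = 15*m^5 - 36*m^4 - 209*m^3 + 594*m^2 - 244*m - 120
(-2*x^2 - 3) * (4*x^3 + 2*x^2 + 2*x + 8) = -8*x^5 - 4*x^4 - 16*x^3 - 22*x^2 - 6*x - 24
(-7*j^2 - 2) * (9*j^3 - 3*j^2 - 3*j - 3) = -63*j^5 + 21*j^4 + 3*j^3 + 27*j^2 + 6*j + 6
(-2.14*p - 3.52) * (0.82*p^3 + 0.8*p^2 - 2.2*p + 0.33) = -1.7548*p^4 - 4.5984*p^3 + 1.892*p^2 + 7.0378*p - 1.1616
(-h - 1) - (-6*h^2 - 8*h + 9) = 6*h^2 + 7*h - 10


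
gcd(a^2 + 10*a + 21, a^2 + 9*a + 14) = a + 7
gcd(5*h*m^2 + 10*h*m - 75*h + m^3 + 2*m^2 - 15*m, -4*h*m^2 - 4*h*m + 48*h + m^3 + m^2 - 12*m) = m - 3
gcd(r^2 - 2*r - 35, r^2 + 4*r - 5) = r + 5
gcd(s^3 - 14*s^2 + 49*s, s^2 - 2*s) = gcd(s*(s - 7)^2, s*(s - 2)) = s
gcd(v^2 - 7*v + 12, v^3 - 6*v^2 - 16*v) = 1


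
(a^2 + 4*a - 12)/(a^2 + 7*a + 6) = (a - 2)/(a + 1)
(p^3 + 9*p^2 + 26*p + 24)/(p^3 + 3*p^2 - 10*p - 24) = (p + 3)/(p - 3)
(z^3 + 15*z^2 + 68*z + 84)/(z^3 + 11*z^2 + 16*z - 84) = (z + 2)/(z - 2)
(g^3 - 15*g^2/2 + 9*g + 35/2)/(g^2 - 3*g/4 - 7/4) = 2*(2*g^2 - 17*g + 35)/(4*g - 7)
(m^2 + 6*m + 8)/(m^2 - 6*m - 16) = (m + 4)/(m - 8)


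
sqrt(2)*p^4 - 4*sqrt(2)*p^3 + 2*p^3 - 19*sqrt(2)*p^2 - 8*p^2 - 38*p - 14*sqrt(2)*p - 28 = (p - 7)*(p + 2)*(p + sqrt(2))*(sqrt(2)*p + sqrt(2))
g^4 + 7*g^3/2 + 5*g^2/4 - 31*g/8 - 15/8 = (g - 1)*(g + 1/2)*(g + 3/2)*(g + 5/2)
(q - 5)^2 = q^2 - 10*q + 25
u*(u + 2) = u^2 + 2*u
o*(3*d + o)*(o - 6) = 3*d*o^2 - 18*d*o + o^3 - 6*o^2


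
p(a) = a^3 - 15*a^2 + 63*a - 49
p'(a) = 3*a^2 - 30*a + 63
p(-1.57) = -188.75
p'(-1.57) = 117.49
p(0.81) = -7.28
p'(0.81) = 40.67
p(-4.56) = -743.00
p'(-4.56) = 262.18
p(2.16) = 27.17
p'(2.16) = 12.20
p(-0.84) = -113.10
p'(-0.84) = 90.32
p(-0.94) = -122.30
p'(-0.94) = 93.85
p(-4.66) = -769.51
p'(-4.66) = 267.95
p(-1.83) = -220.65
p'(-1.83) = 127.95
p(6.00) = 5.00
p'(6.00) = -9.00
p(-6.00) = -1183.00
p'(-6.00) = 351.00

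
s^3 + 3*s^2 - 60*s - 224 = (s - 8)*(s + 4)*(s + 7)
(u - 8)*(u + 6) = u^2 - 2*u - 48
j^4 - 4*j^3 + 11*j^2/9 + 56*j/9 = j*(j - 8/3)*(j - 7/3)*(j + 1)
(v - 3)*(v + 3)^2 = v^3 + 3*v^2 - 9*v - 27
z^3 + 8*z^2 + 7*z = z*(z + 1)*(z + 7)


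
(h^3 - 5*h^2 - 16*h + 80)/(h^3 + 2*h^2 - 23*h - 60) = (h - 4)/(h + 3)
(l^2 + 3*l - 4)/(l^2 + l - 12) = (l - 1)/(l - 3)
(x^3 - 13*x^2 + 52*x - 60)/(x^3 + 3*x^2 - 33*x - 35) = (x^2 - 8*x + 12)/(x^2 + 8*x + 7)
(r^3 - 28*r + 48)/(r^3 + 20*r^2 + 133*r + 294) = (r^2 - 6*r + 8)/(r^2 + 14*r + 49)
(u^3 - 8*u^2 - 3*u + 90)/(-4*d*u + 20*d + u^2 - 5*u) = (u^2 - 3*u - 18)/(-4*d + u)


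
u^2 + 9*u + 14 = (u + 2)*(u + 7)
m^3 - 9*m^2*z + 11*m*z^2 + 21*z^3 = (m - 7*z)*(m - 3*z)*(m + z)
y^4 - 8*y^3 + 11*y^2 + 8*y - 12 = (y - 6)*(y - 2)*(y - 1)*(y + 1)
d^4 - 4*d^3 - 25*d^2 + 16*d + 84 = (d - 7)*(d - 2)*(d + 2)*(d + 3)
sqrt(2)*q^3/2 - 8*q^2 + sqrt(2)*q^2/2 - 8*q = q*(q - 8*sqrt(2))*(sqrt(2)*q/2 + sqrt(2)/2)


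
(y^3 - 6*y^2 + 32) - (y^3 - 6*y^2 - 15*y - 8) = 15*y + 40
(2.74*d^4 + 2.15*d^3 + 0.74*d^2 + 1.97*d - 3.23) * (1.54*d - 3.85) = 4.2196*d^5 - 7.238*d^4 - 7.1379*d^3 + 0.1848*d^2 - 12.5587*d + 12.4355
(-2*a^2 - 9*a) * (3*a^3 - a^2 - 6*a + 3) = -6*a^5 - 25*a^4 + 21*a^3 + 48*a^2 - 27*a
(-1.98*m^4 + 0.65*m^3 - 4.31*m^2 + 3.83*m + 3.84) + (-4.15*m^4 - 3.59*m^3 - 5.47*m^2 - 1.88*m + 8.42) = -6.13*m^4 - 2.94*m^3 - 9.78*m^2 + 1.95*m + 12.26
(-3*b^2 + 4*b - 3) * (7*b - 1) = -21*b^3 + 31*b^2 - 25*b + 3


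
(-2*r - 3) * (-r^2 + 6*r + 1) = 2*r^3 - 9*r^2 - 20*r - 3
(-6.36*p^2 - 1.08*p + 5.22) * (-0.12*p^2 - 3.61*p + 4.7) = 0.7632*p^4 + 23.0892*p^3 - 26.6196*p^2 - 23.9202*p + 24.534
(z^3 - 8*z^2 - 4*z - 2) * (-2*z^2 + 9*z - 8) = -2*z^5 + 25*z^4 - 72*z^3 + 32*z^2 + 14*z + 16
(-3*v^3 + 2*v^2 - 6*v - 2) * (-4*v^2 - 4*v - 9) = 12*v^5 + 4*v^4 + 43*v^3 + 14*v^2 + 62*v + 18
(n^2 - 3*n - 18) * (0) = 0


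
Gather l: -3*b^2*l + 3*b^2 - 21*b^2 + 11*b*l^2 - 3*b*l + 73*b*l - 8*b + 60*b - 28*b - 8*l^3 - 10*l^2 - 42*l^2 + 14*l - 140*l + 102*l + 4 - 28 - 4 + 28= -18*b^2 + 24*b - 8*l^3 + l^2*(11*b - 52) + l*(-3*b^2 + 70*b - 24)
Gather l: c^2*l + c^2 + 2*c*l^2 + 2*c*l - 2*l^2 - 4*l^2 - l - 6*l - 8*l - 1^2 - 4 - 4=c^2 + l^2*(2*c - 6) + l*(c^2 + 2*c - 15) - 9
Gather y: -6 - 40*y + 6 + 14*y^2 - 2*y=14*y^2 - 42*y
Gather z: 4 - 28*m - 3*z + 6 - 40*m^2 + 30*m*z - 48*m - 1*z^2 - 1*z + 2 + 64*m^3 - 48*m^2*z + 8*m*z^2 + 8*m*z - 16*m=64*m^3 - 40*m^2 - 92*m + z^2*(8*m - 1) + z*(-48*m^2 + 38*m - 4) + 12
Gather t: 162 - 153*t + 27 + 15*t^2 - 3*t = 15*t^2 - 156*t + 189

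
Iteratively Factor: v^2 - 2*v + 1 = (v - 1)*(v - 1)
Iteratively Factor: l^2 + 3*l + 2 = (l + 2)*(l + 1)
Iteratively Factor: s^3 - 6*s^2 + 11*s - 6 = (s - 2)*(s^2 - 4*s + 3) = (s - 2)*(s - 1)*(s - 3)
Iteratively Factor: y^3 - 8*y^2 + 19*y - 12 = (y - 1)*(y^2 - 7*y + 12) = (y - 3)*(y - 1)*(y - 4)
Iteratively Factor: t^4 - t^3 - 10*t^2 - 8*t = (t + 2)*(t^3 - 3*t^2 - 4*t) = (t - 4)*(t + 2)*(t^2 + t) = (t - 4)*(t + 1)*(t + 2)*(t)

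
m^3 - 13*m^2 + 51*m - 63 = (m - 7)*(m - 3)^2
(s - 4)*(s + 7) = s^2 + 3*s - 28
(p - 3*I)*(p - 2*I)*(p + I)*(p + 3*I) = p^4 - I*p^3 + 11*p^2 - 9*I*p + 18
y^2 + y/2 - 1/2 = (y - 1/2)*(y + 1)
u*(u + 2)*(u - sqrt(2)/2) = u^3 - sqrt(2)*u^2/2 + 2*u^2 - sqrt(2)*u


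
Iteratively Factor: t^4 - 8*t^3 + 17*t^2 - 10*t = (t - 5)*(t^3 - 3*t^2 + 2*t) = (t - 5)*(t - 2)*(t^2 - t) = (t - 5)*(t - 2)*(t - 1)*(t)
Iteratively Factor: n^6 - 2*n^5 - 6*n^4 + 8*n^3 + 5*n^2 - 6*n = (n + 2)*(n^5 - 4*n^4 + 2*n^3 + 4*n^2 - 3*n) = (n - 3)*(n + 2)*(n^4 - n^3 - n^2 + n) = n*(n - 3)*(n + 2)*(n^3 - n^2 - n + 1) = n*(n - 3)*(n - 1)*(n + 2)*(n^2 - 1) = n*(n - 3)*(n - 1)^2*(n + 2)*(n + 1)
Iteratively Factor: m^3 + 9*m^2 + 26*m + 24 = (m + 3)*(m^2 + 6*m + 8) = (m + 3)*(m + 4)*(m + 2)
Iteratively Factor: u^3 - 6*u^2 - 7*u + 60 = (u - 5)*(u^2 - u - 12) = (u - 5)*(u + 3)*(u - 4)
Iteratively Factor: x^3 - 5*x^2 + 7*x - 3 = (x - 3)*(x^2 - 2*x + 1) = (x - 3)*(x - 1)*(x - 1)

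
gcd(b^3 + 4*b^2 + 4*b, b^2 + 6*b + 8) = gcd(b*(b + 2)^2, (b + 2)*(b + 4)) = b + 2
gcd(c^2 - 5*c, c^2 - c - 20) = c - 5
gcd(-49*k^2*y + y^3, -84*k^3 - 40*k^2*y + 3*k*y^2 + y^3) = 7*k + y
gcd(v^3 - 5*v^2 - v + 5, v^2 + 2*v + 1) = v + 1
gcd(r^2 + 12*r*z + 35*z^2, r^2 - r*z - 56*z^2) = r + 7*z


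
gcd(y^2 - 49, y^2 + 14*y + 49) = y + 7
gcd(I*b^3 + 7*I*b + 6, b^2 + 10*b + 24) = 1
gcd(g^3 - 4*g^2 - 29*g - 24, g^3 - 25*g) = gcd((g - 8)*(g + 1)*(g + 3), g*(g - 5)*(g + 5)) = 1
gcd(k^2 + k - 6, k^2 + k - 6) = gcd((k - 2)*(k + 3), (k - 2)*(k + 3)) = k^2 + k - 6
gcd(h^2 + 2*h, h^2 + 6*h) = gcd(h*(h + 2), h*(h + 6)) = h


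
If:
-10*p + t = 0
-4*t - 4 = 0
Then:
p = -1/10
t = -1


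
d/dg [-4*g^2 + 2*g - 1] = 2 - 8*g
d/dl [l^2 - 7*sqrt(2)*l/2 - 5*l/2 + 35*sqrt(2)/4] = 2*l - 7*sqrt(2)/2 - 5/2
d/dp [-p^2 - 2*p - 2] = -2*p - 2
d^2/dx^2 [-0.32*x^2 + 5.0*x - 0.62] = -0.640000000000000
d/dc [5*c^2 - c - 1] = 10*c - 1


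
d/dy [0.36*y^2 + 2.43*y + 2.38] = 0.72*y + 2.43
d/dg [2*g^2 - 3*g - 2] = 4*g - 3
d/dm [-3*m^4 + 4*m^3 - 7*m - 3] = -12*m^3 + 12*m^2 - 7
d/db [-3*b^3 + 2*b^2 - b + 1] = -9*b^2 + 4*b - 1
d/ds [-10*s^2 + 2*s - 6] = 2 - 20*s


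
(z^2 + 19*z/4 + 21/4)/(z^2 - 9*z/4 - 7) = (z + 3)/(z - 4)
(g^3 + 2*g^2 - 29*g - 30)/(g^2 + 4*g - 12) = (g^2 - 4*g - 5)/(g - 2)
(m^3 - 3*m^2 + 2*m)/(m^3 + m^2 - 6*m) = (m - 1)/(m + 3)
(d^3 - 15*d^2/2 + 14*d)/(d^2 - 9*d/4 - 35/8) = 4*d*(d - 4)/(4*d + 5)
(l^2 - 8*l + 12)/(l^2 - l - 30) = (l - 2)/(l + 5)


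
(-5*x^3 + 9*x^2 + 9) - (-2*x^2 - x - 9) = -5*x^3 + 11*x^2 + x + 18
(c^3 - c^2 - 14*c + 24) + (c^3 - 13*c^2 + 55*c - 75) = 2*c^3 - 14*c^2 + 41*c - 51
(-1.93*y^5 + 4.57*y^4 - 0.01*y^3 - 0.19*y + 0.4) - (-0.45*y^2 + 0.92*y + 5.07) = -1.93*y^5 + 4.57*y^4 - 0.01*y^3 + 0.45*y^2 - 1.11*y - 4.67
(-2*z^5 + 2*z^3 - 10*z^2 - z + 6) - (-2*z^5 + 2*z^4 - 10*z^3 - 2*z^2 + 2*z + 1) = -2*z^4 + 12*z^3 - 8*z^2 - 3*z + 5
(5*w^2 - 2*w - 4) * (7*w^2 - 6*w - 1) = 35*w^4 - 44*w^3 - 21*w^2 + 26*w + 4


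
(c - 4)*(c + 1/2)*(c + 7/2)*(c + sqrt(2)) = c^4 + sqrt(2)*c^3 - 57*c^2/4 - 57*sqrt(2)*c/4 - 7*c - 7*sqrt(2)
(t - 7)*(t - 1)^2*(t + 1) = t^4 - 8*t^3 + 6*t^2 + 8*t - 7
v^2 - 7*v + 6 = (v - 6)*(v - 1)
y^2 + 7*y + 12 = (y + 3)*(y + 4)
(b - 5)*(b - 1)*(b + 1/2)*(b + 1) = b^4 - 9*b^3/2 - 7*b^2/2 + 9*b/2 + 5/2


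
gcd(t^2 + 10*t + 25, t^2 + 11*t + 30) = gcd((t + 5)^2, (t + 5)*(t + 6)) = t + 5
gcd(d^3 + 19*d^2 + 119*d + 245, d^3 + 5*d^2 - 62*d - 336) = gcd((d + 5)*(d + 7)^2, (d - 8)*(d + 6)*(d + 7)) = d + 7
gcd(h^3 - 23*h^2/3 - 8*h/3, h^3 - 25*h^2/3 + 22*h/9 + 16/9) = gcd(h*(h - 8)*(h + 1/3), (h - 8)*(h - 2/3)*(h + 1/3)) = h^2 - 23*h/3 - 8/3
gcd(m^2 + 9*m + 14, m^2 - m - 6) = m + 2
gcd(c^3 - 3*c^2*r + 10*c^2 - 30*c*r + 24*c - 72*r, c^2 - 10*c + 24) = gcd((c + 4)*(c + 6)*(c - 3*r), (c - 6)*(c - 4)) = 1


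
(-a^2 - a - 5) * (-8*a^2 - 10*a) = 8*a^4 + 18*a^3 + 50*a^2 + 50*a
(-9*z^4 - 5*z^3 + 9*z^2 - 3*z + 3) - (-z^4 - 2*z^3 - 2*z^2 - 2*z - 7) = -8*z^4 - 3*z^3 + 11*z^2 - z + 10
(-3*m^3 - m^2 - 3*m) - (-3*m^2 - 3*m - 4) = -3*m^3 + 2*m^2 + 4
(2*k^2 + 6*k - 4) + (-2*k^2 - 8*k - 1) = -2*k - 5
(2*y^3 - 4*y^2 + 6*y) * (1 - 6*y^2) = -12*y^5 + 24*y^4 - 34*y^3 - 4*y^2 + 6*y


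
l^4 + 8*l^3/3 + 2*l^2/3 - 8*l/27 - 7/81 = (l - 1/3)*(l + 1/3)^2*(l + 7/3)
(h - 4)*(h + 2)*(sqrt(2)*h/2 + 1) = sqrt(2)*h^3/2 - sqrt(2)*h^2 + h^2 - 4*sqrt(2)*h - 2*h - 8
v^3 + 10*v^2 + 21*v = v*(v + 3)*(v + 7)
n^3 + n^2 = n^2*(n + 1)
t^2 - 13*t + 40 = (t - 8)*(t - 5)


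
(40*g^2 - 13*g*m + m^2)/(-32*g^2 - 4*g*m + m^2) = (-5*g + m)/(4*g + m)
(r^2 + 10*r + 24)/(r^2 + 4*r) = (r + 6)/r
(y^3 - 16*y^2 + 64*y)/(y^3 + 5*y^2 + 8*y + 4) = y*(y^2 - 16*y + 64)/(y^3 + 5*y^2 + 8*y + 4)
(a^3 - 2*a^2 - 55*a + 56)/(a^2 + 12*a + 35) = (a^2 - 9*a + 8)/(a + 5)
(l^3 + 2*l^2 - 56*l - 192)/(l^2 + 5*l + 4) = (l^2 - 2*l - 48)/(l + 1)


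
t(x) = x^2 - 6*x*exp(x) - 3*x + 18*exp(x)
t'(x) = -6*x*exp(x) + 2*x + 12*exp(x) - 3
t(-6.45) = 61.04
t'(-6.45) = -15.82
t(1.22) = 34.00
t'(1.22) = 15.29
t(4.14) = -424.85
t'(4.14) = -801.11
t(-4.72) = 36.85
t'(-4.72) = -12.08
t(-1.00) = 12.83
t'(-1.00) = 1.62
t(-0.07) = 17.39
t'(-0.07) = 8.44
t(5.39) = -3130.49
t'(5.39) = -4450.82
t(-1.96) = 13.91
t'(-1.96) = -3.57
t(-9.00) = 108.01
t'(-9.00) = -20.99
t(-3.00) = 19.79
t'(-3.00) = -7.51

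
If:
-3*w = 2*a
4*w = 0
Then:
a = 0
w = 0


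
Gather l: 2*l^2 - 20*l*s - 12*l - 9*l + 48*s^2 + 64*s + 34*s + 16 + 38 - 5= 2*l^2 + l*(-20*s - 21) + 48*s^2 + 98*s + 49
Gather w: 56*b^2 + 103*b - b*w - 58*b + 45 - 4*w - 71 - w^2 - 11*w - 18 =56*b^2 + 45*b - w^2 + w*(-b - 15) - 44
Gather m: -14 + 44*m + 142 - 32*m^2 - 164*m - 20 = -32*m^2 - 120*m + 108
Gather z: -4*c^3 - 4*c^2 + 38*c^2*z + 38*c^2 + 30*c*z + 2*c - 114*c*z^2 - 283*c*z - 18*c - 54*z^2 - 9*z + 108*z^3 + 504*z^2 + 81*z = -4*c^3 + 34*c^2 - 16*c + 108*z^3 + z^2*(450 - 114*c) + z*(38*c^2 - 253*c + 72)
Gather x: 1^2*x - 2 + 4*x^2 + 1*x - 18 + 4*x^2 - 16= 8*x^2 + 2*x - 36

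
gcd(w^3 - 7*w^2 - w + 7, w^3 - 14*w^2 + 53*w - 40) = w - 1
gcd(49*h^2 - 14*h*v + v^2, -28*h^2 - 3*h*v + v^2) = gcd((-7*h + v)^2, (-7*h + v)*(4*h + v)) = -7*h + v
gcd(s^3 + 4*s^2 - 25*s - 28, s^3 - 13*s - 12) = s^2 - 3*s - 4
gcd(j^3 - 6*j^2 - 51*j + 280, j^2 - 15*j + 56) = j - 8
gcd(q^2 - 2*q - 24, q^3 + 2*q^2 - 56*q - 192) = q + 4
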